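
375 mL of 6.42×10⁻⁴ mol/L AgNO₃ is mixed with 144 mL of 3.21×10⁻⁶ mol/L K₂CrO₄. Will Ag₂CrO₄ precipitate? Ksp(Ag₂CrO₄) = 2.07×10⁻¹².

No

The combined volume is 519 mL.
[Ag⁺] = (6.42×10⁻⁴)(375)/519 = 4.64×10⁻⁴ mol/L
[CrO₄²⁻] = (3.21×10⁻⁶)(144)/519 = 8.91×10⁻⁷ mol/L
Q = [Ag⁺]^2[CrO₄²⁻] = 1.92×10⁻¹³
Since Q (1.92×10⁻¹³) is less than Ksp (2.07×10⁻¹²), no Ag₂CrO₄ precipitates.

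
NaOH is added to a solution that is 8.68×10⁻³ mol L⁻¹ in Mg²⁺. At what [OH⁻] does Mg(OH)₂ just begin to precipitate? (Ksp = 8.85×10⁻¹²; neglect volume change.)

Precipitation of each salt begins when its ion product equals Ksp.
Mg(OH)₂(s) ⇌ Mg²⁺(aq) + 2 OH⁻(aq)
Ksp = [Mg²⁺][OH⁻]^2 = [OH⁻]^2(8.68×10⁻³)
[OH⁻]^2 = 8.85×10⁻¹² / (8.68×10⁻³) = 1.02×10⁻⁹
[OH⁻] = 3.19×10⁻⁵ mol L⁻¹

3.19×10⁻⁵ M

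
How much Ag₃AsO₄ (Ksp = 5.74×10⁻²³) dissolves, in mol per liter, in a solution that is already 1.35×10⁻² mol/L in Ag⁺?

Ag₃AsO₄(s) ⇌ 3 Ag⁺(aq) + AsO₄³⁻(aq)
The solution already contains Ag⁺ at 1.35×10⁻² mol/L. Let s be the molar solubility of Ag₃AsO₄.
[Ag⁺] ≈ 1.35×10⁻² mol/L (common ion dominates); [AsO₄³⁻] = s.
Ksp = [Ag⁺]^3[AsO₄³⁻] = (1.35×10⁻²)^3s
s = 5.74×10⁻²³ / (1.35×10⁻²)^3 = 2.33×10⁻¹⁷
s = 2.33×10⁻¹⁷ mol/L

2.33×10⁻¹⁷ M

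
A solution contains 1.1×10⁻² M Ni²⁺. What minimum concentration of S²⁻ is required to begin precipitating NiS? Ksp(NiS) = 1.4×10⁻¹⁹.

1.3×10⁻¹⁷ M

Each salt precipitates once Q = Ksp for that salt.
NiS(s) ⇌ Ni²⁺(aq) + S²⁻(aq)
Ksp = [Ni²⁺][S²⁻] = [S²⁻](1.1×10⁻²)
[S²⁻] = 1.4×10⁻¹⁹ / (1.1×10⁻²) = 1.3×10⁻¹⁷
[S²⁻] = 1.3×10⁻¹⁷ M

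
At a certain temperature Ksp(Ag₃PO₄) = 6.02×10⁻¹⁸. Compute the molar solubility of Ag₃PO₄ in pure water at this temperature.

Ag₃PO₄(s) ⇌ 3 Ag⁺(aq) + PO₄³⁻(aq)
Let s be the molar solubility. Then [Ag⁺] = 3s and [PO₄³⁻] = s.
Ksp = [Ag⁺]^3[PO₄³⁻] = (3s)^3 · s = 27s^4
27s^4 = 6.02×10⁻¹⁸  ⇒  s^4 = 2.23×10⁻¹⁹
s = 2.17×10⁻⁵ mol L⁻¹

2.17×10⁻⁵ M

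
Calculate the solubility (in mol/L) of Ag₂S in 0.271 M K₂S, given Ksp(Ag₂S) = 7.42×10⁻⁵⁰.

2.62×10⁻²⁵ M

Ag₂S(s) ⇌ 2 Ag⁺(aq) + S²⁻(aq)
With S²⁻ already at 0.271 M and s small, take [S²⁻] ≈ 0.271 M and [Ag⁺] = 2s.
Ksp = [Ag⁺]^2[S²⁻] = (2s)^2(0.271)
(2s)^2 = 7.42×10⁻⁵⁰ / (0.271) = 2.74×10⁻⁴⁹
s = 2.62×10⁻²⁵ M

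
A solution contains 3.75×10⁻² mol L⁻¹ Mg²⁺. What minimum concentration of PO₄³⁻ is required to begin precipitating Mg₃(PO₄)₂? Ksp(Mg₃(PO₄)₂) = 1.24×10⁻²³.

4.85×10⁻¹⁰ M

Precipitation begins when Q = Ksp.
Mg₃(PO₄)₂(s) ⇌ 3 Mg²⁺(aq) + 2 PO₄³⁻(aq)
Ksp = [Mg²⁺]^3[PO₄³⁻]^2 = [PO₄³⁻]^2(3.75×10⁻²)^3
[PO₄³⁻]^2 = 1.24×10⁻²³ / (3.75×10⁻²)^3 = 2.35×10⁻¹⁹
[PO₄³⁻] = 4.85×10⁻¹⁰ mol L⁻¹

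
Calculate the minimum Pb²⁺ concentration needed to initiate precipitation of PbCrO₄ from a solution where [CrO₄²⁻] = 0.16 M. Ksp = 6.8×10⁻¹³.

4.3×10⁻¹² M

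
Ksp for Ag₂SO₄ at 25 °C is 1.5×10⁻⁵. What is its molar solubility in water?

1.6×10⁻² M

Ag₂SO₄(s) ⇌ 2 Ag⁺(aq) + SO₄²⁻(aq)
Let s be the molar solubility. Then [Ag⁺] = 2s and [SO₄²⁻] = s.
Ksp = [Ag⁺]^2[SO₄²⁻] = (2s)^2 · s = 4s^3
4s^3 = 1.5×10⁻⁵  ⇒  s^3 = 3.8×10⁻⁶
Taking the 3rd root, s = 1.6×10⁻² mol/L.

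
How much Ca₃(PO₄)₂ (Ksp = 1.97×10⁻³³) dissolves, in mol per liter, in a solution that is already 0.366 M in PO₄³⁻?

8.17×10⁻¹² M

Ca₃(PO₄)₂(s) ⇌ 3 Ca²⁺(aq) + 2 PO₄³⁻(aq)
With PO₄³⁻ already at 0.366 M and s small, take [PO₄³⁻] ≈ 0.366 M and [Ca²⁺] = 3s.
Ksp = [Ca²⁺]^3[PO₄³⁻]^2 = (3s)^3(0.366)^2
(3s)^3 = 1.97×10⁻³³ / (0.366)^2 = 1.47×10⁻³²
s = 8.17×10⁻¹² M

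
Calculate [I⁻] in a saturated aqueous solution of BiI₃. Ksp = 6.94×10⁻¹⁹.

3.80×10⁻⁵ M

BiI₃(s) ⇌ Bi³⁺(aq) + 3 I⁻(aq)
Call the molar solubility s, so that [Bi³⁺] = s and [I⁻] = 3s.
Ksp = [Bi³⁺][I⁻]^3 = s · (3s)^3 = 27s^4 = 6.94×10⁻¹⁹
s = 1.27×10⁻⁵ mol L⁻¹
[I⁻] = 3s = 3.80×10⁻⁵ mol L⁻¹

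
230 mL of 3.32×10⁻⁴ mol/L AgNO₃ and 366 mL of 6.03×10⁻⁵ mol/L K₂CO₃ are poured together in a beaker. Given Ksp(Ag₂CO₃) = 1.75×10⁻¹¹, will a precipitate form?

After mixing, V = 230 mL + 366 mL = 596 mL.
[Ag⁺] = (3.32×10⁻⁴)(230)/596 = 1.28×10⁻⁴ mol/L
[CO₃²⁻] = (6.03×10⁻⁵)(366)/596 = 3.70×10⁻⁵ mol/L
Q = [Ag⁺]^2[CO₃²⁻] = 6.08×10⁻¹³
Since Q (6.08×10⁻¹³) is less than Ksp (1.75×10⁻¹¹), no Ag₂CO₃ precipitates.

No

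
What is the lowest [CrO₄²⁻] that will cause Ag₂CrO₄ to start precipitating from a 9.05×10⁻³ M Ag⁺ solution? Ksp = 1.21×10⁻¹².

Precipitation begins when Q = Ksp.
Ag₂CrO₄(s) ⇌ 2 Ag⁺(aq) + CrO₄²⁻(aq)
Ksp = [Ag⁺]^2[CrO₄²⁻] = [CrO₄²⁻](9.05×10⁻³)^2
[CrO₄²⁻] = 1.21×10⁻¹² / (9.05×10⁻³)^2 = 1.48×10⁻⁸
[CrO₄²⁻] = 1.48×10⁻⁸ M

1.48×10⁻⁸ M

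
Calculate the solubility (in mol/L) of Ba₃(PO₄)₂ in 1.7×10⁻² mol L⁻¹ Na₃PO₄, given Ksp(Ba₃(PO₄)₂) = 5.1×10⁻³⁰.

Ba₃(PO₄)₂(s) ⇌ 3 Ba²⁺(aq) + 2 PO₄³⁻(aq)
Let s be the solubility of Ba₃(PO₄)₂ here. The common ion gives [PO₄³⁻] ≈ 1.7×10⁻² mol L⁻¹, and [Ba²⁺] = 3s.
Ksp = [Ba²⁺]^3[PO₄³⁻]^2 = (3s)^3(1.7×10⁻²)^2
(3s)^3 = 5.1×10⁻³⁰ / (1.7×10⁻²)^2 = 1.8×10⁻²⁶
s = 8.7×10⁻¹⁰ mol L⁻¹

8.7×10⁻¹⁰ M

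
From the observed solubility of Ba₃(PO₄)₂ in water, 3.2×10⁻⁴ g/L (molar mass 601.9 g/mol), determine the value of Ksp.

Ksp = 4.6×10⁻³⁰

Molar solubility s = (3.2×10⁻⁴ g/L) / (601.9 g/mol) = 5.316×10⁻⁷ mol/L
Ba₃(PO₄)₂(s) ⇌ 3 Ba²⁺(aq) + 2 PO₄³⁻(aq)
With molar solubility s: [Ba²⁺] = 3s, [PO₄³⁻] = 2s.
Ksp = [Ba²⁺]^3[PO₄³⁻]^2 = (3s)^3 · (2s)^2 = 108s^5
Ksp = 108 × (5.316×10⁻⁷)^5 = 4.6×10⁻³⁰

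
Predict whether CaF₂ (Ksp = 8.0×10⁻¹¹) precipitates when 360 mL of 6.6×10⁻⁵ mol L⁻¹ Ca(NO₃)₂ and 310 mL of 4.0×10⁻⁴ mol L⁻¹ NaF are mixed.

No

After mixing, V = 360 mL + 310 mL = 670 mL.
[Ca²⁺] = (6.6×10⁻⁵)(360)/670 = 3.5×10⁻⁵ mol L⁻¹
[F⁻] = (4.0×10⁻⁴)(310)/670 = 1.9×10⁻⁴ mol L⁻¹
Q = [Ca²⁺][F⁻]^2 = 1.2×10⁻¹²
Q = 1.2×10⁻¹² < Ksp = 8.0×10⁻¹¹, so the solution is unsaturated and no precipitate forms.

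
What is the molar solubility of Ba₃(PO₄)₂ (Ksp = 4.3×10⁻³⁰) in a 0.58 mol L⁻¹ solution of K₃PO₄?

7.8×10⁻¹¹ M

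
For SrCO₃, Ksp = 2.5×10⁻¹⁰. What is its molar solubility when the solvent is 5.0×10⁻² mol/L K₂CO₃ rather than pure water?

SrCO₃(s) ⇌ Sr²⁺(aq) + CO₃²⁻(aq)
Let s be the solubility of SrCO₃ here. The common ion gives [CO₃²⁻] ≈ 5.0×10⁻² mol/L, and [Sr²⁺] = s.
Ksp = [Sr²⁺][CO₃²⁻] = s(5.0×10⁻²)
s = 2.5×10⁻¹⁰ / (5.0×10⁻²) = 5.0×10⁻⁹
s = 5.0×10⁻⁹ mol/L

5.0×10⁻⁹ M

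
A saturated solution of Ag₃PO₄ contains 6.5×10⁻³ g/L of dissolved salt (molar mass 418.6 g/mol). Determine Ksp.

s = (6.5×10⁻³ g L⁻¹)/(418.6 g mol⁻¹) = 1.553×10⁻⁵ M
Ag₃PO₄(s) ⇌ 3 Ag⁺(aq) + PO₄³⁻(aq)
Let s be the molar solubility. Then [Ag⁺] = 3s and [PO₄³⁻] = s.
Ksp = [Ag⁺]^3[PO₄³⁻] = (3s)^3 · s = 27s^4
Ksp = 27 × (1.553×10⁻⁵)^4 = 1.6×10⁻¹⁸

Ksp = 1.6×10⁻¹⁸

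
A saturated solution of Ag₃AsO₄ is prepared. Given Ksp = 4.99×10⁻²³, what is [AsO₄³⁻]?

1.17×10⁻⁶ M

Ag₃AsO₄(s) ⇌ 3 Ag⁺(aq) + AsO₄³⁻(aq)
For each mole of Ag₃AsO₄ that dissolves per liter, [Ag⁺] = 3s and [AsO₄³⁻] = s; let s denote this solubility.
Ksp = [Ag⁺]^3[AsO₄³⁻] = (3s)^3 · s = 27s^4 = 4.99×10⁻²³
s = 1.17×10⁻⁶ M
[AsO₄³⁻] = s = 1.17×10⁻⁶ M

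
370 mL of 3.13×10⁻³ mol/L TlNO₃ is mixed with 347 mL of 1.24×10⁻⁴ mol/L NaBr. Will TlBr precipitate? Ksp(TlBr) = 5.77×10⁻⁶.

No

After mixing, V = 370 mL + 347 mL = 717 mL.
[Tl⁺] = (3.13×10⁻³)(370)/717 = 1.62×10⁻³ mol/L
[Br⁻] = (1.24×10⁻⁴)(347)/717 = 6.00×10⁻⁵ mol/L
Q = [Tl⁺][Br⁻] = 9.69×10⁻⁸
Since Q (9.69×10⁻⁸) is less than Ksp (5.77×10⁻⁶), no TlBr precipitates.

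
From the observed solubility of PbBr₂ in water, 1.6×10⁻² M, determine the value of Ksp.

Ksp = 1.6×10⁻⁵

PbBr₂(s) ⇌ Pb²⁺(aq) + 2 Br⁻(aq)
For each mole of PbBr₂ that dissolves per liter, [Pb²⁺] = s and [Br⁻] = 2s; let s denote this solubility.
Ksp = [Pb²⁺][Br⁻]^2 = s · (2s)^2 = 4s^3
Ksp = 4 × (1.6×10⁻²)^3 = 1.6×10⁻⁵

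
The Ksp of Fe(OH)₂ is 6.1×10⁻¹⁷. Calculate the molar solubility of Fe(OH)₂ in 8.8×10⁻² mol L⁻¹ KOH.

7.9×10⁻¹⁵ M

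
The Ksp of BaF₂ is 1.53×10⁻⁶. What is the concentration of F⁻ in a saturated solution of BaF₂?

1.45×10⁻² M

BaF₂(s) ⇌ Ba²⁺(aq) + 2 F⁻(aq)
Call the molar solubility s, so that [Ba²⁺] = s and [F⁻] = 2s.
Ksp = [Ba²⁺][F⁻]^2 = s · (2s)^2 = 4s^3 = 1.53×10⁻⁶
s = 7.26×10⁻³ mol L⁻¹
[F⁻] = 2s = 1.45×10⁻² mol L⁻¹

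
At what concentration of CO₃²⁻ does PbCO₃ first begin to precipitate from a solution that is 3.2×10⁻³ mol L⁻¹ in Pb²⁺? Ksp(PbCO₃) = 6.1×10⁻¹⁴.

1.9×10⁻¹¹ M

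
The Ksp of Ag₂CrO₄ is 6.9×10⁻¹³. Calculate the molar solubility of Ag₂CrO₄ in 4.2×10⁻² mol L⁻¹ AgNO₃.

3.9×10⁻¹⁰ M

Ag₂CrO₄(s) ⇌ 2 Ag⁺(aq) + CrO₄²⁻(aq)
With Ag⁺ already at 4.2×10⁻² mol L⁻¹ and s small, take [Ag⁺] ≈ 4.2×10⁻² mol L⁻¹ and [CrO₄²⁻] = s.
Ksp = [Ag⁺]^2[CrO₄²⁻] = (4.2×10⁻²)^2s
s = 6.9×10⁻¹³ / (4.2×10⁻²)^2 = 3.9×10⁻¹⁰
s = 3.9×10⁻¹⁰ mol L⁻¹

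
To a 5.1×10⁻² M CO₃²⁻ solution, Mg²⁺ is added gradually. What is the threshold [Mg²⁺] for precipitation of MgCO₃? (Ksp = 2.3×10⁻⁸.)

Precipitation of each salt begins when its ion product equals Ksp.
MgCO₃(s) ⇌ Mg²⁺(aq) + CO₃²⁻(aq)
Ksp = [Mg²⁺][CO₃²⁻] = [Mg²⁺](5.1×10⁻²)
[Mg²⁺] = 2.3×10⁻⁸ / (5.1×10⁻²) = 4.5×10⁻⁷
[Mg²⁺] = 4.5×10⁻⁷ M

4.5×10⁻⁷ M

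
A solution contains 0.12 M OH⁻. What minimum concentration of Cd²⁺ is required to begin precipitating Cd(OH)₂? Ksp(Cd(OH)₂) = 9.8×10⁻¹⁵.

A salt starts to precipitate once the ion product Q reaches its Ksp.
Cd(OH)₂(s) ⇌ Cd²⁺(aq) + 2 OH⁻(aq)
Ksp = [Cd²⁺][OH⁻]^2 = [Cd²⁺](0.12)^2
[Cd²⁺] = 9.8×10⁻¹⁵ / (0.12)^2 = 6.8×10⁻¹³
[Cd²⁺] = 6.8×10⁻¹³ M

6.8×10⁻¹³ M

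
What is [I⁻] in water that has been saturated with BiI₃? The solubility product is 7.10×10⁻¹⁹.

3.82×10⁻⁵ M

BiI₃(s) ⇌ Bi³⁺(aq) + 3 I⁻(aq)
If s mol/L of BiI₃ dissolves, [Bi³⁺] = s and [I⁻] = 3s.
Ksp = [Bi³⁺][I⁻]^3 = s · (3s)^3 = 27s^4 = 7.10×10⁻¹⁹
s = 1.27×10⁻⁵ mol L⁻¹
[I⁻] = 3s = 3.82×10⁻⁵ mol L⁻¹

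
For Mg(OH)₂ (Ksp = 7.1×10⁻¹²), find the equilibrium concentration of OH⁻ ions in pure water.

Mg(OH)₂(s) ⇌ Mg²⁺(aq) + 2 OH⁻(aq)
Call the molar solubility s, so that [Mg²⁺] = s and [OH⁻] = 2s.
Ksp = [Mg²⁺][OH⁻]^2 = s · (2s)^2 = 4s^3 = 7.1×10⁻¹²
s = 1.2×10⁻⁴ mol/L
[OH⁻] = 2s = 2.4×10⁻⁴ mol/L

2.4×10⁻⁴ M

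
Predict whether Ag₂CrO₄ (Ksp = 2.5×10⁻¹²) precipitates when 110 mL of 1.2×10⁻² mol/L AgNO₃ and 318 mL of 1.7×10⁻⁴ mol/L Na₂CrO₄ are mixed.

Yes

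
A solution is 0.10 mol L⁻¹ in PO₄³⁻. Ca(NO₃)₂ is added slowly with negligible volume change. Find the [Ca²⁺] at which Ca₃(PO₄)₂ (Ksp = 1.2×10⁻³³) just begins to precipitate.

Each salt precipitates once Q = Ksp for that salt.
Ca₃(PO₄)₂(s) ⇌ 3 Ca²⁺(aq) + 2 PO₄³⁻(aq)
Ksp = [Ca²⁺]^3[PO₄³⁻]^2 = [Ca²⁺]^3(0.10)^2
[Ca²⁺]^3 = 1.2×10⁻³³ / (0.10)^2 = 1.2×10⁻³¹
[Ca²⁺] = 4.9×10⁻¹¹ mol L⁻¹

4.9×10⁻¹¹ M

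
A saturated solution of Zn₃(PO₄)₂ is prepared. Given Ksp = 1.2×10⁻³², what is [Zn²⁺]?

Zn₃(PO₄)₂(s) ⇌ 3 Zn²⁺(aq) + 2 PO₄³⁻(aq)
Let s be the molar solubility. Then [Zn²⁺] = 3s and [PO₄³⁻] = 2s.
Ksp = [Zn²⁺]^3[PO₄³⁻]^2 = (3s)^3 · (2s)^2 = 108s^5 = 1.2×10⁻³²
s = 1.6×10⁻⁷ mol/L
[Zn²⁺] = 3s = 4.9×10⁻⁷ mol/L

4.9×10⁻⁷ M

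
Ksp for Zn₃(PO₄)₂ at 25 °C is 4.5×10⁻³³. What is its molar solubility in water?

1.3×10⁻⁷ M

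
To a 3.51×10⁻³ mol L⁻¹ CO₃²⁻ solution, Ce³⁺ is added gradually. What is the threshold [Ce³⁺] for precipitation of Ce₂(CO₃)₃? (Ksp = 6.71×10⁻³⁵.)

3.94×10⁻¹⁴ M

A salt starts to precipitate once the ion product Q reaches its Ksp.
Ce₂(CO₃)₃(s) ⇌ 2 Ce³⁺(aq) + 3 CO₃²⁻(aq)
Ksp = [Ce³⁺]^2[CO₃²⁻]^3 = [Ce³⁺]^2(3.51×10⁻³)^3
[Ce³⁺]^2 = 6.71×10⁻³⁵ / (3.51×10⁻³)^3 = 1.55×10⁻²⁷
[Ce³⁺] = 3.94×10⁻¹⁴ mol L⁻¹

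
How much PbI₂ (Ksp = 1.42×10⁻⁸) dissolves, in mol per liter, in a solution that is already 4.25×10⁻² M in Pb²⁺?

2.89×10⁻⁴ M

PbI₂(s) ⇌ Pb²⁺(aq) + 2 I⁻(aq)
Pb²⁺ is already present at 4.25×10⁻² M. If s mol/L of PbI₂ dissolves, [I⁻] = 2s while [Pb²⁺] ≈ 4.25×10⁻² M.
Ksp = [Pb²⁺][I⁻]^2 = (4.25×10⁻²)(2s)^2
(2s)^2 = 1.42×10⁻⁸ / (4.25×10⁻²) = 3.34×10⁻⁷
s = 2.89×10⁻⁴ M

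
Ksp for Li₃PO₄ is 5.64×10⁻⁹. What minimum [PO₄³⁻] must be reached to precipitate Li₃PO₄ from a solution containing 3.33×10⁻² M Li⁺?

Precipitation of each salt begins when its ion product equals Ksp.
Li₃PO₄(s) ⇌ 3 Li⁺(aq) + PO₄³⁻(aq)
Ksp = [Li⁺]^3[PO₄³⁻] = [PO₄³⁻](3.33×10⁻²)^3
[PO₄³⁻] = 5.64×10⁻⁹ / (3.33×10⁻²)^3 = 1.53×10⁻⁴
[PO₄³⁻] = 1.53×10⁻⁴ M

1.53×10⁻⁴ M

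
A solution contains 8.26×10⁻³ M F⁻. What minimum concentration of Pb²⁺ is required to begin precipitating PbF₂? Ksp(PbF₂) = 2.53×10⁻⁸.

3.71×10⁻⁴ M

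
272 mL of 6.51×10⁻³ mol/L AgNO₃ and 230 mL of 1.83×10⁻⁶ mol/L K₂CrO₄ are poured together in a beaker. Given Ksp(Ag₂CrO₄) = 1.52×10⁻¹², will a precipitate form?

Yes

Total volume after mixing = 272 + 230 = 502 mL.
[Ag⁺] = (6.51×10⁻³)(272)/502 = 3.53×10⁻³ mol/L
[CrO₄²⁻] = (1.83×10⁻⁶)(230)/502 = 8.38×10⁻⁷ mol/L
Q = [Ag⁺]^2[CrO₄²⁻] = 1.04×10⁻¹¹
Since Q (1.04×10⁻¹¹) exceeds Ksp (1.52×10⁻¹²), Ag₂CrO₄ will precipitate.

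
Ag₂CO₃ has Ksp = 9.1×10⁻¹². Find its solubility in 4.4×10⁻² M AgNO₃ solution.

4.7×10⁻⁹ M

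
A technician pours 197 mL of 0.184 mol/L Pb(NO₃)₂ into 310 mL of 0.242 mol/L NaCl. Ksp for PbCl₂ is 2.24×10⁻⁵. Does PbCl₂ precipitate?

Yes

Total volume after mixing = 197 + 310 = 507 mL.
[Pb²⁺] = (0.184)(197)/507 = 7.15×10⁻² mol/L
[Cl⁻] = (0.242)(310)/507 = 0.148 mol/L
Q = [Pb²⁺][Cl⁻]^2 = 1.57×10⁻³
Because Q > Ksp (1.57×10⁻³ vs 2.24×10⁻⁵), a precipitate of PbCl₂ forms.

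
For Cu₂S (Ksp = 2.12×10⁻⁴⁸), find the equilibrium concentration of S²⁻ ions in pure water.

Cu₂S(s) ⇌ 2 Cu⁺(aq) + S²⁻(aq)
If s mol/L of Cu₂S dissolves, [Cu⁺] = 2s and [S²⁻] = s.
Ksp = [Cu⁺]^2[S²⁻] = (2s)^2 · s = 4s^3 = 2.12×10⁻⁴⁸
s = 8.09×10⁻¹⁷ mol L⁻¹
[S²⁻] = s = 8.09×10⁻¹⁷ mol L⁻¹

8.09×10⁻¹⁷ M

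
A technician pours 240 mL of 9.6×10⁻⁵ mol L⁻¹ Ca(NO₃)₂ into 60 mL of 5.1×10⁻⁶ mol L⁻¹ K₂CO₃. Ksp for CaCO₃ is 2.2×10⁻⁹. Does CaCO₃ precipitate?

No

The combined volume is 300 mL.
[Ca²⁺] = (9.6×10⁻⁵)(240)/300 = 7.7×10⁻⁵ mol L⁻¹
[CO₃²⁻] = (5.1×10⁻⁶)(60)/300 = 1.0×10⁻⁶ mol L⁻¹
Q = [Ca²⁺][CO₃²⁻] = 7.8×10⁻¹¹
Q = 7.8×10⁻¹¹ < Ksp = 2.2×10⁻⁹, so the solution is unsaturated and no precipitate forms.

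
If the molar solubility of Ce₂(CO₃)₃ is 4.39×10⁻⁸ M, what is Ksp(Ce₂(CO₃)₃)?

Ce₂(CO₃)₃(s) ⇌ 2 Ce³⁺(aq) + 3 CO₃²⁻(aq)
For each mole of Ce₂(CO₃)₃ that dissolves per liter, [Ce³⁺] = 2s and [CO₃²⁻] = 3s; let s denote this solubility.
Ksp = [Ce³⁺]^2[CO₃²⁻]^3 = (2s)^2 · (3s)^3 = 108s^5
Ksp = 108 × (4.39×10⁻⁸)^5 = 1.76×10⁻³⁵

Ksp = 1.76×10⁻³⁵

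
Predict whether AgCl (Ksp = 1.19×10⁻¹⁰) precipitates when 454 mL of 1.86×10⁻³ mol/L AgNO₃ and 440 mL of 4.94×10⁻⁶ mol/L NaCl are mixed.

Yes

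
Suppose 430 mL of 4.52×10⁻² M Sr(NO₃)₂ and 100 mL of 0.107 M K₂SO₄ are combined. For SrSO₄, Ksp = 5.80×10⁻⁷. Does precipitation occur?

Yes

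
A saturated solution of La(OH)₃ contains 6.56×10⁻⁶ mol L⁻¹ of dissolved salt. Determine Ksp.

La(OH)₃(s) ⇌ La³⁺(aq) + 3 OH⁻(aq)
With molar solubility s: [La³⁺] = s, [OH⁻] = 3s.
Ksp = [La³⁺][OH⁻]^3 = s · (3s)^3 = 27s^4
Ksp = 27 × (6.56×10⁻⁶)^4 = 5.00×10⁻²⁰

Ksp = 5.00×10⁻²⁰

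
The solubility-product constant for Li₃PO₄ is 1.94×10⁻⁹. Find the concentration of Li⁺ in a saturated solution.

Li₃PO₄(s) ⇌ 3 Li⁺(aq) + PO₄³⁻(aq)
With molar solubility s: [Li⁺] = 3s, [PO₄³⁻] = s.
Ksp = [Li⁺]^3[PO₄³⁻] = (3s)^3 · s = 27s^4 = 1.94×10⁻⁹
s = 2.91×10⁻³ mol/L
[Li⁺] = 3s = 8.73×10⁻³ mol/L

8.73×10⁻³ M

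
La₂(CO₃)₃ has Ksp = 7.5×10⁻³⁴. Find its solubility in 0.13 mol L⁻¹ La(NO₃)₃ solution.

La₂(CO₃)₃(s) ⇌ 2 La³⁺(aq) + 3 CO₃²⁻(aq)
With La³⁺ already at 0.13 mol L⁻¹ and s small, take [La³⁺] ≈ 0.13 mol L⁻¹ and [CO₃²⁻] = 3s.
Ksp = [La³⁺]^2[CO₃²⁻]^3 = (0.13)^2(3s)^3
(3s)^3 = 7.5×10⁻³⁴ / (0.13)^2 = 4.4×10⁻³²
s = 1.2×10⁻¹¹ mol L⁻¹

1.2×10⁻¹¹ M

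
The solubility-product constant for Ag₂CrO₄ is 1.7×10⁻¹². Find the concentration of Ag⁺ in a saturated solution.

Ag₂CrO₄(s) ⇌ 2 Ag⁺(aq) + CrO₄²⁻(aq)
If s mol/L of Ag₂CrO₄ dissolves, [Ag⁺] = 2s and [CrO₄²⁻] = s.
Ksp = [Ag⁺]^2[CrO₄²⁻] = (2s)^2 · s = 4s^3 = 1.7×10⁻¹²
s = 7.5×10⁻⁵ M
[Ag⁺] = 2s = 1.5×10⁻⁴ M

1.5×10⁻⁴ M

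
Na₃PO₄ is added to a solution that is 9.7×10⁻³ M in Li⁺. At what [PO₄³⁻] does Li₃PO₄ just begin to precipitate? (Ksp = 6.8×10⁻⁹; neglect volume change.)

7.5×10⁻³ M

Precipitation of each salt begins when its ion product equals Ksp.
Li₃PO₄(s) ⇌ 3 Li⁺(aq) + PO₄³⁻(aq)
Ksp = [Li⁺]^3[PO₄³⁻] = [PO₄³⁻](9.7×10⁻³)^3
[PO₄³⁻] = 6.8×10⁻⁹ / (9.7×10⁻³)^3 = 7.5×10⁻³
[PO₄³⁻] = 7.5×10⁻³ M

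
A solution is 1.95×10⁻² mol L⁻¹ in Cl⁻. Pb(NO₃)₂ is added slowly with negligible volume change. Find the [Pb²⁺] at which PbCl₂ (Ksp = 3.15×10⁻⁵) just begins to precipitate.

The threshold for precipitation is Q = Ksp.
PbCl₂(s) ⇌ Pb²⁺(aq) + 2 Cl⁻(aq)
Ksp = [Pb²⁺][Cl⁻]^2 = [Pb²⁺](1.95×10⁻²)^2
[Pb²⁺] = 3.15×10⁻⁵ / (1.95×10⁻²)^2 = 8.28×10⁻²
[Pb²⁺] = 8.28×10⁻² mol L⁻¹

8.28×10⁻² M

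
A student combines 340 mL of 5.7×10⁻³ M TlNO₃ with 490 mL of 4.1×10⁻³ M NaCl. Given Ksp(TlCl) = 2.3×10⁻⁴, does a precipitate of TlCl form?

Total volume after mixing = 340 + 490 = 830 mL.
[Tl⁺] = (5.7×10⁻³)(340)/830 = 2.3×10⁻³ M
[Cl⁻] = (4.1×10⁻³)(490)/830 = 2.4×10⁻³ M
Q = [Tl⁺][Cl⁻] = 5.7×10⁻⁶
Q < Ksp (5.7×10⁻⁶ vs 2.3×10⁻⁴); the solution remains unsaturated and no precipitate forms.

No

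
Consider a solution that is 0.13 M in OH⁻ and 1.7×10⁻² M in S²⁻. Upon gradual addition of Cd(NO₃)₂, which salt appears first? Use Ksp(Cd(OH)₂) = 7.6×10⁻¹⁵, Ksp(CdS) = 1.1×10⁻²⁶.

A salt starts to precipitate once the ion product Q reaches its Ksp.
For Cd(OH)₂: [Cd²⁺] = (Ksp/[OH⁻]^2) = 4.5×10⁻¹³ M
For CdS: [Cd²⁺] = (Ksp/[S²⁻]) = 6.5×10⁻²⁵ M
CdS requires the lower [Cd²⁺], so it precipitates first.

CdS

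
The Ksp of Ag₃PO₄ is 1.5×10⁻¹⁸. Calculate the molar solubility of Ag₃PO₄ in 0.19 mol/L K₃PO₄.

6.6×10⁻⁷ M

Ag₃PO₄(s) ⇌ 3 Ag⁺(aq) + PO₄³⁻(aq)
The solution already contains PO₄³⁻ at 0.19 mol/L. Let s be the molar solubility of Ag₃PO₄.
[PO₄³⁻] ≈ 0.19 mol/L (common ion dominates); [Ag⁺] = 3s.
Ksp = [Ag⁺]^3[PO₄³⁻] = (3s)^3(0.19)
(3s)^3 = 1.5×10⁻¹⁸ / (0.19) = 7.9×10⁻¹⁸
s = 6.6×10⁻⁷ mol/L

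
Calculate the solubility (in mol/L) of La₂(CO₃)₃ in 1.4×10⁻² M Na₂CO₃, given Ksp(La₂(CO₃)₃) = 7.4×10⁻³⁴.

8.2×10⁻¹⁵ M

La₂(CO₃)₃(s) ⇌ 2 La³⁺(aq) + 3 CO₃²⁻(aq)
With CO₃²⁻ already at 1.4×10⁻² M and s small, take [CO₃²⁻] ≈ 1.4×10⁻² M and [La³⁺] = 2s.
Ksp = [La³⁺]^2[CO₃²⁻]^3 = (2s)^2(1.4×10⁻²)^3
(2s)^2 = 7.4×10⁻³⁴ / (1.4×10⁻²)^3 = 2.7×10⁻²⁸
s = 8.2×10⁻¹⁵ M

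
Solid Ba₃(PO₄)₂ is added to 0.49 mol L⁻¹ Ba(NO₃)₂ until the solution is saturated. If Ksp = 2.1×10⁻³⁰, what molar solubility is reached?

2.1×10⁻¹⁵ M

Ba₃(PO₄)₂(s) ⇌ 3 Ba²⁺(aq) + 2 PO₄³⁻(aq)
With Ba²⁺ already at 0.49 mol L⁻¹ and s small, take [Ba²⁺] ≈ 0.49 mol L⁻¹ and [PO₄³⁻] = 2s.
Ksp = [Ba²⁺]^3[PO₄³⁻]^2 = (0.49)^3(2s)^2
(2s)^2 = 2.1×10⁻³⁰ / (0.49)^3 = 1.8×10⁻²⁹
s = 2.1×10⁻¹⁵ mol L⁻¹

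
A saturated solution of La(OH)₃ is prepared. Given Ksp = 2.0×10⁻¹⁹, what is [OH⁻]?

La(OH)₃(s) ⇌ La³⁺(aq) + 3 OH⁻(aq)
With molar solubility s: [La³⁺] = s, [OH⁻] = 3s.
Ksp = [La³⁺][OH⁻]^3 = s · (3s)^3 = 27s^4 = 2.0×10⁻¹⁹
s = 9.3×10⁻⁶ mol/L
[OH⁻] = 3s = 2.8×10⁻⁵ mol/L

2.8×10⁻⁵ M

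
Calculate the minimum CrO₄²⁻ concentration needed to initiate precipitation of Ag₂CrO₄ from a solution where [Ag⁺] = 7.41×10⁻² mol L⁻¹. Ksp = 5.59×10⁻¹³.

1.02×10⁻¹⁰ M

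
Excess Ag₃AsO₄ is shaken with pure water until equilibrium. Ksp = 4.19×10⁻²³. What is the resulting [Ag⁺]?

Ag₃AsO₄(s) ⇌ 3 Ag⁺(aq) + AsO₄³⁻(aq)
Call the molar solubility s, so that [Ag⁺] = 3s and [AsO₄³⁻] = s.
Ksp = [Ag⁺]^3[AsO₄³⁻] = (3s)^3 · s = 27s^4 = 4.19×10⁻²³
s = 1.12×10⁻⁶ mol L⁻¹
[Ag⁺] = 3s = 3.35×10⁻⁶ mol L⁻¹

3.35×10⁻⁶ M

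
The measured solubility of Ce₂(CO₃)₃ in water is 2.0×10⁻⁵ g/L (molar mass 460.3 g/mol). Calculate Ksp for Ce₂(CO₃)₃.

Ksp = 1.7×10⁻³⁵

s = (2.0×10⁻⁵ g L⁻¹)/(460.3 g mol⁻¹) = 4.345×10⁻⁸ M
Ce₂(CO₃)₃(s) ⇌ 2 Ce³⁺(aq) + 3 CO₃²⁻(aq)
For each mole of Ce₂(CO₃)₃ that dissolves per liter, [Ce³⁺] = 2s and [CO₃²⁻] = 3s; let s denote this solubility.
Ksp = [Ce³⁺]^2[CO₃²⁻]^3 = (2s)^2 · (3s)^3 = 108s^5
Ksp = 108 × (4.345×10⁻⁸)^5 = 1.7×10⁻³⁵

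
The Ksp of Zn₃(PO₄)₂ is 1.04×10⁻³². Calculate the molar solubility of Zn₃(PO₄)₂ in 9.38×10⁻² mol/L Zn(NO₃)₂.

Zn₃(PO₄)₂(s) ⇌ 3 Zn²⁺(aq) + 2 PO₄³⁻(aq)
With Zn²⁺ already at 9.38×10⁻² mol/L and s small, take [Zn²⁺] ≈ 9.38×10⁻² mol/L and [PO₄³⁻] = 2s.
Ksp = [Zn²⁺]^3[PO₄³⁻]^2 = (9.38×10⁻²)^3(2s)^2
(2s)^2 = 1.04×10⁻³² / (9.38×10⁻²)^3 = 1.26×10⁻²⁹
s = 1.77×10⁻¹⁵ mol/L

1.77×10⁻¹⁵ M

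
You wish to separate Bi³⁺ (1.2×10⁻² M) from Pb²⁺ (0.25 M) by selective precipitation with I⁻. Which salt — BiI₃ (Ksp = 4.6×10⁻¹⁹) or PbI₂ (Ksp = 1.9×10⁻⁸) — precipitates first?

A salt starts to precipitate once the ion product Q reaches its Ksp.
For BiI₃: [I⁻] = (Ksp/[Bi³⁺])^(1/3) = 3.4×10⁻⁶ M
For PbI₂: [I⁻] = (Ksp/[Pb²⁺])^(1/2) = 2.8×10⁻⁴ M
The smaller threshold [I⁻] is reached first, so BiI₃ precipitates first.

BiI₃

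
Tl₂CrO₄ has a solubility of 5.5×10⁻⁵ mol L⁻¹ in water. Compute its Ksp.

Ksp = 6.7×10⁻¹³

Tl₂CrO₄(s) ⇌ 2 Tl⁺(aq) + CrO₄²⁻(aq)
If s mol/L of Tl₂CrO₄ dissolves, [Tl⁺] = 2s and [CrO₄²⁻] = s.
Ksp = [Tl⁺]^2[CrO₄²⁻] = (2s)^2 · s = 4s^3
Ksp = 4 × (5.5×10⁻⁵)^3 = 6.7×10⁻¹³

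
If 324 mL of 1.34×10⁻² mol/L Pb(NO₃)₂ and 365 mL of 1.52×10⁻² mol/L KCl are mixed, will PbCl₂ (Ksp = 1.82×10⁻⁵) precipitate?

After mixing, V = 324 mL + 365 mL = 689 mL.
[Pb²⁺] = (1.34×10⁻²)(324)/689 = 6.30×10⁻³ mol/L
[Cl⁻] = (1.52×10⁻²)(365)/689 = 8.05×10⁻³ mol/L
Q = [Pb²⁺][Cl⁻]^2 = 4.09×10⁻⁷
Since Q (4.09×10⁻⁷) is less than Ksp (1.82×10⁻⁵), no PbCl₂ precipitates.

No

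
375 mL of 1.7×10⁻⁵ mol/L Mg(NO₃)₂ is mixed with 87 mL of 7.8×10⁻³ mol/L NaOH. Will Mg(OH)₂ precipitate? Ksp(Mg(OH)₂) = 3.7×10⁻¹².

After mixing, V = 375 mL + 87 mL = 462 mL.
[Mg²⁺] = (1.7×10⁻⁵)(375)/462 = 1.4×10⁻⁵ mol/L
[OH⁻] = (7.8×10⁻³)(87)/462 = 1.5×10⁻³ mol/L
Q = [Mg²⁺][OH⁻]^2 = 3.0×10⁻¹¹
Q = 3.0×10⁻¹¹ > Ksp = 3.7×10⁻¹², so the solution is supersaturated and Mg(OH)₂ precipitates.

Yes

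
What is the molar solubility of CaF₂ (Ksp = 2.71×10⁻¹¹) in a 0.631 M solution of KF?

6.81×10⁻¹¹ M

CaF₂(s) ⇌ Ca²⁺(aq) + 2 F⁻(aq)
F⁻ is already present at 0.631 M. If s mol/L of CaF₂ dissolves, [Ca²⁺] = s while [F⁻] ≈ 0.631 M.
Ksp = [Ca²⁺][F⁻]^2 = s(0.631)^2
s = 2.71×10⁻¹¹ / (0.631)^2 = 6.81×10⁻¹¹
s = 6.81×10⁻¹¹ M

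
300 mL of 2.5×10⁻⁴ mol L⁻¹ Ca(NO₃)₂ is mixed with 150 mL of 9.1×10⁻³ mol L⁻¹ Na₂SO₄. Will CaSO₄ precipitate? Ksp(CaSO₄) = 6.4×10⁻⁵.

The combined volume is 450 mL.
[Ca²⁺] = (2.5×10⁻⁴)(300)/450 = 1.7×10⁻⁴ mol L⁻¹
[SO₄²⁻] = (9.1×10⁻³)(150)/450 = 3.0×10⁻³ mol L⁻¹
Q = [Ca²⁺][SO₄²⁻] = 5.1×10⁻⁷
Q < Ksp (5.1×10⁻⁷ vs 6.4×10⁻⁵); the solution remains unsaturated and no precipitate forms.

No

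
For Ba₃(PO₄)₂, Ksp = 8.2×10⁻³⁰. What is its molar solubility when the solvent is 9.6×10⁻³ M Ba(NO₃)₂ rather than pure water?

Ba₃(PO₄)₂(s) ⇌ 3 Ba²⁺(aq) + 2 PO₄³⁻(aq)
Let s be the solubility of Ba₃(PO₄)₂ here. The common ion gives [Ba²⁺] ≈ 9.6×10⁻³ M, and [PO₄³⁻] = 2s.
Ksp = [Ba²⁺]^3[PO₄³⁻]^2 = (9.6×10⁻³)^3(2s)^2
(2s)^2 = 8.2×10⁻³⁰ / (9.6×10⁻³)^3 = 9.3×10⁻²⁴
s = 1.5×10⁻¹² M

1.5×10⁻¹² M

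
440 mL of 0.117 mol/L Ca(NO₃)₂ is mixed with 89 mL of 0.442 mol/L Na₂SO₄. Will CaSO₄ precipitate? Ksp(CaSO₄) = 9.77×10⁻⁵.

Yes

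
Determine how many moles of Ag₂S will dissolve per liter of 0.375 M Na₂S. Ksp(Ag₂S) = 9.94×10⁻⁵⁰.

2.57×10⁻²⁵ M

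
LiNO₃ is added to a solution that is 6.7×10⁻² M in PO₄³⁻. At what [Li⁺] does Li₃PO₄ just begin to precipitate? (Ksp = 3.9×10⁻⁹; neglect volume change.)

3.9×10⁻³ M

Each salt precipitates once Q = Ksp for that salt.
Li₃PO₄(s) ⇌ 3 Li⁺(aq) + PO₄³⁻(aq)
Ksp = [Li⁺]^3[PO₄³⁻] = [Li⁺]^3(6.7×10⁻²)
[Li⁺]^3 = 3.9×10⁻⁹ / (6.7×10⁻²) = 5.8×10⁻⁸
[Li⁺] = 3.9×10⁻³ M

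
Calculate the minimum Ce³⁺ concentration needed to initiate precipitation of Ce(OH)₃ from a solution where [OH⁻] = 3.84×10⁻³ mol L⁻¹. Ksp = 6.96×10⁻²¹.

Each salt precipitates once Q = Ksp for that salt.
Ce(OH)₃(s) ⇌ Ce³⁺(aq) + 3 OH⁻(aq)
Ksp = [Ce³⁺][OH⁻]^3 = [Ce³⁺](3.84×10⁻³)^3
[Ce³⁺] = 6.96×10⁻²¹ / (3.84×10⁻³)^3 = 1.23×10⁻¹³
[Ce³⁺] = 1.23×10⁻¹³ mol L⁻¹

1.23×10⁻¹³ M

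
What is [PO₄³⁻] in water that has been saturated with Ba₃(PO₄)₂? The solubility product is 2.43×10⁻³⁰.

Ba₃(PO₄)₂(s) ⇌ 3 Ba²⁺(aq) + 2 PO₄³⁻(aq)
Call the molar solubility s, so that [Ba²⁺] = 3s and [PO₄³⁻] = 2s.
Ksp = [Ba²⁺]^3[PO₄³⁻]^2 = (3s)^3 · (2s)^2 = 108s^5 = 2.43×10⁻³⁰
s = 4.68×10⁻⁷ mol/L
[PO₄³⁻] = 2s = 9.36×10⁻⁷ mol/L

9.36×10⁻⁷ M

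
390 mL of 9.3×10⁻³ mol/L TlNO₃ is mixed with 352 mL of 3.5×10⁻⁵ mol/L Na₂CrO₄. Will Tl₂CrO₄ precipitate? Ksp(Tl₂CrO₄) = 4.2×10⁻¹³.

Yes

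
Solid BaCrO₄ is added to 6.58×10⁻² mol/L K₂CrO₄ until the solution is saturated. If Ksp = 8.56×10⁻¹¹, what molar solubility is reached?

1.30×10⁻⁹ M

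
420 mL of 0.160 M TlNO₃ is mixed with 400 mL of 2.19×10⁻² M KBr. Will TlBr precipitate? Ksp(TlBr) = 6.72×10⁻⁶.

Total volume after mixing = 420 + 400 = 820 mL.
[Tl⁺] = (0.160)(420)/820 = 8.20×10⁻² M
[Br⁻] = (2.19×10⁻²)(400)/820 = 1.07×10⁻² M
Q = [Tl⁺][Br⁻] = 8.75×10⁻⁴
Because Q > Ksp (8.75×10⁻⁴ vs 6.72×10⁻⁶), a precipitate of TlBr forms.

Yes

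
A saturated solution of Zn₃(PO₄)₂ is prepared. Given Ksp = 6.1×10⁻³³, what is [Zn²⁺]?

Zn₃(PO₄)₂(s) ⇌ 3 Zn²⁺(aq) + 2 PO₄³⁻(aq)
With molar solubility s: [Zn²⁺] = 3s, [PO₄³⁻] = 2s.
Ksp = [Zn²⁺]^3[PO₄³⁻]^2 = (3s)^3 · (2s)^2 = 108s^5 = 6.1×10⁻³³
s = 1.4×10⁻⁷ mol L⁻¹
[Zn²⁺] = 3s = 4.2×10⁻⁷ mol L⁻¹

4.2×10⁻⁷ M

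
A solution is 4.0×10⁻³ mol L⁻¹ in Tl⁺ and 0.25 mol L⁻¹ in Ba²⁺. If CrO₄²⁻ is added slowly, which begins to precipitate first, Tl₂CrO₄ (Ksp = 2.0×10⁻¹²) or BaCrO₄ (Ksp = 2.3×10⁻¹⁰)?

Each salt precipitates once Q = Ksp for that salt.
For Tl₂CrO₄: [CrO₄²⁻] = (Ksp/[Tl⁺]^2) = 1.3×10⁻⁷ mol L⁻¹
For BaCrO₄: [CrO₄²⁻] = (Ksp/[Ba²⁺]) = 9.2×10⁻¹⁰ mol L⁻¹
The smaller threshold [CrO₄²⁻] is reached first, so BaCrO₄ precipitates first.

BaCrO₄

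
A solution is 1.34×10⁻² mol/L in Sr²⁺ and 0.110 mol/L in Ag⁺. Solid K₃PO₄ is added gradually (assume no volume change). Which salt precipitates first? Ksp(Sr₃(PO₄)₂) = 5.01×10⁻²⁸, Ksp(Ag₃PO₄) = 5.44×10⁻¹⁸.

Ag₃PO₄

Precipitation begins when Q = Ksp.
For Sr₃(PO₄)₂: [PO₄³⁻] = (Ksp/[Sr²⁺]^3)^(1/2) = 1.44×10⁻¹¹ mol/L
For Ag₃PO₄: [PO₄³⁻] = (Ksp/[Ag⁺]^3) = 4.09×10⁻¹⁵ mol/L
Ag₃PO₄ requires the lower [PO₄³⁻], so it precipitates first.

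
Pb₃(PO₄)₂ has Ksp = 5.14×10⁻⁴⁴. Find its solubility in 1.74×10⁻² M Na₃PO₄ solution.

Pb₃(PO₄)₂(s) ⇌ 3 Pb²⁺(aq) + 2 PO₄³⁻(aq)
With PO₄³⁻ already at 1.74×10⁻² M and s small, take [PO₄³⁻] ≈ 1.74×10⁻² M and [Pb²⁺] = 3s.
Ksp = [Pb²⁺]^3[PO₄³⁻]^2 = (3s)^3(1.74×10⁻²)^2
(3s)^3 = 5.14×10⁻⁴⁴ / (1.74×10⁻²)^2 = 1.70×10⁻⁴⁰
s = 1.85×10⁻¹⁴ M

1.85×10⁻¹⁴ M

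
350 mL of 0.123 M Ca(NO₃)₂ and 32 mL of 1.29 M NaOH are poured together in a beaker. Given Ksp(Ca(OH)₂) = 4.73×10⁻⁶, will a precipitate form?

Yes

The combined volume is 382 mL.
[Ca²⁺] = (0.123)(350)/382 = 0.113 M
[OH⁻] = (1.29)(32)/382 = 0.108 M
Q = [Ca²⁺][OH⁻]^2 = 1.32×10⁻³
Q = 1.32×10⁻³ > Ksp = 4.73×10⁻⁶, so the solution is supersaturated and Ca(OH)₂ precipitates.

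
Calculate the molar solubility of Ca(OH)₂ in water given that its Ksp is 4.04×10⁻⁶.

1.00×10⁻² M

Ca(OH)₂(s) ⇌ Ca²⁺(aq) + 2 OH⁻(aq)
Call the molar solubility s, so that [Ca²⁺] = s and [OH⁻] = 2s.
Ksp = [Ca²⁺][OH⁻]^2 = s · (2s)^2 = 4s^3
4s^3 = 4.04×10⁻⁶  ⇒  s^3 = 1.01×10⁻⁶
s = 1.00×10⁻² mol L⁻¹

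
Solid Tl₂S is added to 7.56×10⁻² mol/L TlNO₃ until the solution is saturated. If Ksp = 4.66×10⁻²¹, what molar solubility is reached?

8.15×10⁻¹⁹ M

Tl₂S(s) ⇌ 2 Tl⁺(aq) + S²⁻(aq)
Tl⁺ is already present at 7.56×10⁻² mol/L. If s mol/L of Tl₂S dissolves, [S²⁻] = s while [Tl⁺] ≈ 7.56×10⁻² mol/L.
Ksp = [Tl⁺]^2[S²⁻] = (7.56×10⁻²)^2s
s = 4.66×10⁻²¹ / (7.56×10⁻²)^2 = 8.15×10⁻¹⁹
s = 8.15×10⁻¹⁹ mol/L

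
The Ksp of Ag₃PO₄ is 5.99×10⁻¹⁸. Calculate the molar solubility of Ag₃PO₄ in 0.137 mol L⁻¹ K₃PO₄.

1.17×10⁻⁶ M

Ag₃PO₄(s) ⇌ 3 Ag⁺(aq) + PO₄³⁻(aq)
PO₄³⁻ is already present at 0.137 mol L⁻¹. If s mol/L of Ag₃PO₄ dissolves, [Ag⁺] = 3s while [PO₄³⁻] ≈ 0.137 mol L⁻¹.
Ksp = [Ag⁺]^3[PO₄³⁻] = (3s)^3(0.137)
(3s)^3 = 5.99×10⁻¹⁸ / (0.137) = 4.37×10⁻¹⁷
s = 1.17×10⁻⁶ mol L⁻¹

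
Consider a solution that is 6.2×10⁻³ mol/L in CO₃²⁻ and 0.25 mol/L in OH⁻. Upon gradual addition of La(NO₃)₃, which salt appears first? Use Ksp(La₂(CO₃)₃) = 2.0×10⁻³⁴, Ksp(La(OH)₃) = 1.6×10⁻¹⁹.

La(OH)₃

Each salt precipitates once Q = Ksp for that salt.
For La₂(CO₃)₃: [La³⁺] = (Ksp/[CO₃²⁻]^3)^(1/2) = 2.9×10⁻¹⁴ mol/L
For La(OH)₃: [La³⁺] = (Ksp/[OH⁻]^3) = 1.0×10⁻¹⁷ mol/L
La(OH)₃ requires the lower [La³⁺], so it precipitates first.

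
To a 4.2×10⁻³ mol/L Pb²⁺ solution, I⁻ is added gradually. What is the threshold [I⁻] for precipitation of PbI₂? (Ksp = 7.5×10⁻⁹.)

Precipitation of each salt begins when its ion product equals Ksp.
PbI₂(s) ⇌ Pb²⁺(aq) + 2 I⁻(aq)
Ksp = [Pb²⁺][I⁻]^2 = [I⁻]^2(4.2×10⁻³)
[I⁻]^2 = 7.5×10⁻⁹ / (4.2×10⁻³) = 1.8×10⁻⁶
[I⁻] = 1.3×10⁻³ mol/L

1.3×10⁻³ M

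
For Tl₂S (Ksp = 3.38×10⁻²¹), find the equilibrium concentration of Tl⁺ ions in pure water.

1.89×10⁻⁷ M

Tl₂S(s) ⇌ 2 Tl⁺(aq) + S²⁻(aq)
Call the molar solubility s, so that [Tl⁺] = 2s and [S²⁻] = s.
Ksp = [Tl⁺]^2[S²⁻] = (2s)^2 · s = 4s^3 = 3.38×10⁻²¹
s = 9.45×10⁻⁸ mol/L
[Tl⁺] = 2s = 1.89×10⁻⁷ mol/L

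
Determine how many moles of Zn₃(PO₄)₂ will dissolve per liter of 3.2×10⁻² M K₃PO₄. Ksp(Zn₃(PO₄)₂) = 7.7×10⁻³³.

6.5×10⁻¹¹ M

Zn₃(PO₄)₂(s) ⇌ 3 Zn²⁺(aq) + 2 PO₄³⁻(aq)
With PO₄³⁻ already at 3.2×10⁻² M and s small, take [PO₄³⁻] ≈ 3.2×10⁻² M and [Zn²⁺] = 3s.
Ksp = [Zn²⁺]^3[PO₄³⁻]^2 = (3s)^3(3.2×10⁻²)^2
(3s)^3 = 7.7×10⁻³³ / (3.2×10⁻²)^2 = 7.5×10⁻³⁰
s = 6.5×10⁻¹¹ M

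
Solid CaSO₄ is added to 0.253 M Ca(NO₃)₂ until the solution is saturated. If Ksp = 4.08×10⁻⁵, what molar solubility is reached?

CaSO₄(s) ⇌ Ca²⁺(aq) + SO₄²⁻(aq)
Ca²⁺ is already present at 0.253 M. If s mol/L of CaSO₄ dissolves, [SO₄²⁻] = s while [Ca²⁺] ≈ 0.253 M.
Ksp = [Ca²⁺][SO₄²⁻] = (0.253)s
s = 4.08×10⁻⁵ / (0.253) = 1.61×10⁻⁴
s = 1.61×10⁻⁴ M

1.61×10⁻⁴ M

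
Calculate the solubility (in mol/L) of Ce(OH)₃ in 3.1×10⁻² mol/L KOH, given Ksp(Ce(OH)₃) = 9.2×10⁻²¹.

Ce(OH)₃(s) ⇌ Ce³⁺(aq) + 3 OH⁻(aq)
Let s be the solubility of Ce(OH)₃ here. The common ion gives [OH⁻] ≈ 3.1×10⁻² mol/L, and [Ce³⁺] = s.
Ksp = [Ce³⁺][OH⁻]^3 = s(3.1×10⁻²)^3
s = 9.2×10⁻²¹ / (3.1×10⁻²)^3 = 3.1×10⁻¹⁶
s = 3.1×10⁻¹⁶ mol/L

3.1×10⁻¹⁶ M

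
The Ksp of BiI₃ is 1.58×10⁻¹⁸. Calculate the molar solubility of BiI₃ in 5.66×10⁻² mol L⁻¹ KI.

8.71×10⁻¹⁵ M

BiI₃(s) ⇌ Bi³⁺(aq) + 3 I⁻(aq)
I⁻ is already present at 5.66×10⁻² mol L⁻¹. If s mol/L of BiI₃ dissolves, [Bi³⁺] = s while [I⁻] ≈ 5.66×10⁻² mol L⁻¹.
Ksp = [Bi³⁺][I⁻]^3 = s(5.66×10⁻²)^3
s = 1.58×10⁻¹⁸ / (5.66×10⁻²)^3 = 8.71×10⁻¹⁵
s = 8.71×10⁻¹⁵ mol L⁻¹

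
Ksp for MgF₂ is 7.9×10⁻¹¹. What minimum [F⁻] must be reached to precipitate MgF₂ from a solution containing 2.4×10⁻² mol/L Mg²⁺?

5.7×10⁻⁵ M

The threshold for precipitation is Q = Ksp.
MgF₂(s) ⇌ Mg²⁺(aq) + 2 F⁻(aq)
Ksp = [Mg²⁺][F⁻]^2 = [F⁻]^2(2.4×10⁻²)
[F⁻]^2 = 7.9×10⁻¹¹ / (2.4×10⁻²) = 3.3×10⁻⁹
[F⁻] = 5.7×10⁻⁵ mol/L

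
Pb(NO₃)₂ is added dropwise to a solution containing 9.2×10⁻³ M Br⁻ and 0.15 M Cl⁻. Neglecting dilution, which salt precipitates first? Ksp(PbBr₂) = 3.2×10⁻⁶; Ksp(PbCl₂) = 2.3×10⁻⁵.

Each salt precipitates once Q = Ksp for that salt.
For PbBr₂: [Pb²⁺] = (Ksp/[Br⁻]^2) = 3.8×10⁻² M
For PbCl₂: [Pb²⁺] = (Ksp/[Cl⁻]^2) = 1.0×10⁻³ M
PbCl₂ requires the lower [Pb²⁺], so it precipitates first.

PbCl₂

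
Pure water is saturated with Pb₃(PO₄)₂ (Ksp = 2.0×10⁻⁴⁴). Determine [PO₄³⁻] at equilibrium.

1.4×10⁻⁹ M

Pb₃(PO₄)₂(s) ⇌ 3 Pb²⁺(aq) + 2 PO₄³⁻(aq)
Call the molar solubility s, so that [Pb²⁺] = 3s and [PO₄³⁻] = 2s.
Ksp = [Pb²⁺]^3[PO₄³⁻]^2 = (3s)^3 · (2s)^2 = 108s^5 = 2.0×10⁻⁴⁴
s = 7.1×10⁻¹⁰ M
[PO₄³⁻] = 2s = 1.4×10⁻⁹ M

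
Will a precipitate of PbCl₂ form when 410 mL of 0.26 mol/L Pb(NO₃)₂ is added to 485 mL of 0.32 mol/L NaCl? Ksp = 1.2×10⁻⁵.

Yes

The combined volume is 895 mL.
[Pb²⁺] = (0.26)(410)/895 = 0.12 mol/L
[Cl⁻] = (0.32)(485)/895 = 0.17 mol/L
Q = [Pb²⁺][Cl⁻]^2 = 3.6×10⁻³
Since Q (3.6×10⁻³) exceeds Ksp (1.2×10⁻⁵), PbCl₂ will precipitate.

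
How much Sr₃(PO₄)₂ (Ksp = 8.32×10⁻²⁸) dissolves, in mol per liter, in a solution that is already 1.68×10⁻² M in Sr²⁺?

Sr₃(PO₄)₂(s) ⇌ 3 Sr²⁺(aq) + 2 PO₄³⁻(aq)
Let s be the solubility of Sr₃(PO₄)₂ here. The common ion gives [Sr²⁺] ≈ 1.68×10⁻² M, and [PO₄³⁻] = 2s.
Ksp = [Sr²⁺]^3[PO₄³⁻]^2 = (1.68×10⁻²)^3(2s)^2
(2s)^2 = 8.32×10⁻²⁸ / (1.68×10⁻²)^3 = 1.75×10⁻²²
s = 6.62×10⁻¹² M

6.62×10⁻¹² M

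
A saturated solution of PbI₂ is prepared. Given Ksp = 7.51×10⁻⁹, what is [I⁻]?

PbI₂(s) ⇌ Pb²⁺(aq) + 2 I⁻(aq)
Let s be the molar solubility. Then [Pb²⁺] = s and [I⁻] = 2s.
Ksp = [Pb²⁺][I⁻]^2 = s · (2s)^2 = 4s^3 = 7.51×10⁻⁹
s = 1.23×10⁻³ mol/L
[I⁻] = 2s = 2.47×10⁻³ mol/L

2.47×10⁻³ M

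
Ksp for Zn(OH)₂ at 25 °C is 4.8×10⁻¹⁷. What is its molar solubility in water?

Zn(OH)₂(s) ⇌ Zn²⁺(aq) + 2 OH⁻(aq)
If s mol/L of Zn(OH)₂ dissolves, [Zn²⁺] = s and [OH⁻] = 2s.
Ksp = [Zn²⁺][OH⁻]^2 = s · (2s)^2 = 4s^3
4s^3 = 4.8×10⁻¹⁷  ⇒  s^3 = 1.2×10⁻¹⁷
Taking the 3rd root, s = 2.3×10⁻⁶ mol L⁻¹.

2.3×10⁻⁶ M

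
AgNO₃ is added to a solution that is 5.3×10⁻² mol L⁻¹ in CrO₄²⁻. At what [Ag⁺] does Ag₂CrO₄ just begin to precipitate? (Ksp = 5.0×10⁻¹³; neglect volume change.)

3.1×10⁻⁶ M

Precipitation of each salt begins when its ion product equals Ksp.
Ag₂CrO₄(s) ⇌ 2 Ag⁺(aq) + CrO₄²⁻(aq)
Ksp = [Ag⁺]^2[CrO₄²⁻] = [Ag⁺]^2(5.3×10⁻²)
[Ag⁺]^2 = 5.0×10⁻¹³ / (5.3×10⁻²) = 9.4×10⁻¹²
[Ag⁺] = 3.1×10⁻⁶ mol L⁻¹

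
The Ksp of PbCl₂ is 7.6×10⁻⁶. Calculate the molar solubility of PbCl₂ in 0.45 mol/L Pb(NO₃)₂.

2.1×10⁻³ M

PbCl₂(s) ⇌ Pb²⁺(aq) + 2 Cl⁻(aq)
Pb²⁺ is already present at 0.45 mol/L. If s mol/L of PbCl₂ dissolves, [Cl⁻] = 2s while [Pb²⁺] ≈ 0.45 mol/L.
Ksp = [Pb²⁺][Cl⁻]^2 = (0.45)(2s)^2
(2s)^2 = 7.6×10⁻⁶ / (0.45) = 1.7×10⁻⁵
s = 2.1×10⁻³ mol/L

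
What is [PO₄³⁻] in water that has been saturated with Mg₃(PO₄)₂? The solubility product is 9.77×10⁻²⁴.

1.96×10⁻⁵ M

Mg₃(PO₄)₂(s) ⇌ 3 Mg²⁺(aq) + 2 PO₄³⁻(aq)
Call the molar solubility s, so that [Mg²⁺] = 3s and [PO₄³⁻] = 2s.
Ksp = [Mg²⁺]^3[PO₄³⁻]^2 = (3s)^3 · (2s)^2 = 108s^5 = 9.77×10⁻²⁴
s = 9.80×10⁻⁶ M
[PO₄³⁻] = 2s = 1.96×10⁻⁵ M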